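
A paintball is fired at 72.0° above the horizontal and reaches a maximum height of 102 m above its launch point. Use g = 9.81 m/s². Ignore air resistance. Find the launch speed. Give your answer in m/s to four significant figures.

At the peak v_y = 0, so v_y0 = √(2gH) = √(2 × 9.81 × 102) = 44.74 m/s.
v_y0 = v₀ sin θ ⇒ v₀ = 44.74 / sin 72.0° = 47.04 m/s.

47.04 m/s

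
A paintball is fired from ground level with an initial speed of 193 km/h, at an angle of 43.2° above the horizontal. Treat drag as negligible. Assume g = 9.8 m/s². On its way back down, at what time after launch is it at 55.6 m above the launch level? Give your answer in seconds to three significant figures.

5.38 s

Convert: 193 km/h = 193/3.6 = 53.61 m/s.
vₓ = 53.61 cos 43.2° = 39.08 m/s; v_y0 = 53.61 sin 43.2° = 36.70 m/s.
Require v_y0 t − ½ g t² = 55.6, i.e. 4.900 t² − 36.70 t + 55.6 = 0.
Quadratic formula: t = (36.70 ± √257.08) / 9.80 = (36.70 ± 16.03) / 9.80 → t = 2.109 s or 5.381 s.
The descending-branch root is 5.381 s.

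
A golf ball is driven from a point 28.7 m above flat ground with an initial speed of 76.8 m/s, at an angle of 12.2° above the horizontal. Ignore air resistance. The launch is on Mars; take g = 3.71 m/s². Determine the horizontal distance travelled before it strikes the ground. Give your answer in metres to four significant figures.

770.0 m

Resolve: vₓ = 76.80 cos 12.2° = 75.07 m/s and v_y0 = 76.80 sin 12.2° = 16.23 m/s.
With up positive and y = 0 at the ground: y(t) = 28.7 + (16.23) t − 1.855 t². Setting y = 0 and taking the positive root: t = [16.23 + √(16.23² + 2·3.71·28.7)] / 3.71 = (16.23 + 21.83) / 3.71 = 10.26 s.
Horizontal distance: R = vₓ t = 75.07 × 10.26 = 770.0 m.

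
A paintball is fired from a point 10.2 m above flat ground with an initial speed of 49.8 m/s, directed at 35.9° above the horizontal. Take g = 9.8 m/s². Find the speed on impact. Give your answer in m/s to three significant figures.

Resolve: vₓ = 49.80 cos 35.9° = 40.34 m/s and v_y0 = 49.80 sin 35.9° = 29.20 m/s.
The projectile lands when y = 10.2 + (29.20) t − ½·9.80·t² = 0. Positive root: t = (29.20 + √(29.20² + 2·9.80·10.2)) / 9.80 = (29.20 + 32.44) / 9.80 = 6.290 s.
Vertical velocity at impact: v_y = v_y0 − g t = 29.20 − 9.80 × 6.290 = −32.44 m/s.
Speed: |v| = √(vₓ² + v_y²) = √(40.34² + 32.44²) = 51.77 m/s.

51.8 m/s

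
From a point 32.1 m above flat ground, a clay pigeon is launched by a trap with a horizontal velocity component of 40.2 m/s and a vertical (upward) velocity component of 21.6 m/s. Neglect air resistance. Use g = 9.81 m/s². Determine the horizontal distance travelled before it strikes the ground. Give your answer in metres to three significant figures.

With up positive and y = 0 at the ground: y(t) = 32.1 + (21.60) t − 4.905 t². Setting y = 0 and taking the positive root: t = [21.60 + √(21.60² + 2·9.81·32.1)] / 9.81 = (21.60 + 33.11) / 9.81 = 5.577 s.
Horizontal distance: R = vₓ t = 40.20 × 5.577 = 224.2 m.

224 m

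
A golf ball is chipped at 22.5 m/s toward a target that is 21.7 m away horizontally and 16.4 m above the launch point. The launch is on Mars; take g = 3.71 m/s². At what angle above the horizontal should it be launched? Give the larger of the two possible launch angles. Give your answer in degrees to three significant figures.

Trajectory: y = x tanθ − g x² (1 + tan²θ)/(2v₀²). With x = 21.7, y = 16.4, v₀ = 22.5, g = 3.71:
1.725 tan²θ − 21.7 tanθ + (18.13) = 0.
tanθ = [21.7 ± √(21.7² − 4 × 1.725 × (18.13))] / (2 × 1.725) = (21.7 ± 18.60) / 3.451, giving tanθ = 0.8996 or 11.68.
θ = 41.98° or 85.11°; the larger is 85.11°.

85.1°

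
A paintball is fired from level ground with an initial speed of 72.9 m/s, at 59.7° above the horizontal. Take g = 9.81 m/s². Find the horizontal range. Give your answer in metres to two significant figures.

470 m

Components: vₓ = 72.90 cos 59.7° = 36.78 m/s, v_y0 = 72.90 sin 59.7° = 62.94 m/s.
Time aloft: T = 2 v_y0 / g = 2 × 62.94 / 9.81 = 12.83 s.
Range: R = vₓ T = 36.78 × 12.83 = 472.0 m.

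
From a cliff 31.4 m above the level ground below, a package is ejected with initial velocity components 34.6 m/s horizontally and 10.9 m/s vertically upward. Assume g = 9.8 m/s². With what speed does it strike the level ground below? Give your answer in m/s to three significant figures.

The projectile lands when y = 31.4 + (10.90) t − ½·9.80·t² = 0. Positive root: t = (10.90 + √(10.90² + 2·9.80·31.4)) / 9.80 = (10.90 + 27.10) / 9.80 = 3.877 s.
Vertical velocity at impact: v_y = v_y0 − g t = 10.90 − 9.80 × 3.877 = −27.10 m/s.
Speed: |v| = √(vₓ² + v_y²) = √(34.60² + 27.10²) = 43.95 m/s.

43.9 m/s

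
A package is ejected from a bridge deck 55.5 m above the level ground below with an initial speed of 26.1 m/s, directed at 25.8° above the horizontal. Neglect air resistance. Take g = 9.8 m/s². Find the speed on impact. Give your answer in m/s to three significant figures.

42.1 m/s

Components: vₓ = 26.10 cos 25.8° = 23.50 m/s, v_y0 = 26.10 sin 25.8° = 11.36 m/s.
Vertical motion (up positive, ground at y = 0): 4.900 t² − (11.36) t − 55.5 = 0, so t = (11.36 + √(11.36² + 2·9.80·55.5)) / 9.80 = (11.36 + 34.88) / 9.80 = 4.719 s.
Vertical velocity at impact: v_y = v_y0 − g t = 11.36 − 9.80 × 4.719 = −34.88 m/s.
Speed: |v| = √(vₓ² + v_y²) = √(23.50² + 34.88²) = 42.06 m/s.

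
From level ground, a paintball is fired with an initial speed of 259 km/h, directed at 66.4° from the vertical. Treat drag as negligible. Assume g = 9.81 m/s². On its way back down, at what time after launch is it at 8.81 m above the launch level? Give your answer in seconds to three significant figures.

Convert: 259 km/h = 259/3.6 = 71.94 m/s.
Horizontal component vₓ = 71.94 sin 66.4° = 65.93 m/s; vertical v_y0 = 71.94 cos 66.4° = 28.80 m/s.
Height y(t) = 28.80 t − 4.905 t² = 8.81 gives 4.905 t² − 28.80 t + 8.81 = 0.
Quadratic formula: t = (28.80 ± √656.75) / 9.81 = (28.80 ± 25.63) / 9.81 → t = 0.3237 s or 5.548 s.
The descending-branch root is 5.548 s.

5.55 s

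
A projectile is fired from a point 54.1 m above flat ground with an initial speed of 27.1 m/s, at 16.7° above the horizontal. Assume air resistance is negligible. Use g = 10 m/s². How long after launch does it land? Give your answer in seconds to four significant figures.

Components: vₓ = 27.10 cos 16.7° = 25.96 m/s, v_y0 = 27.10 sin 16.7° = 7.787 m/s.
The projectile lands when y = 54.1 + (7.787) t − ½·10.0·t² = 0. Positive root: t = (7.787 + √(7.787² + 2·10.0·54.1)) / 10.0 = (7.787 + 33.80) / 10.0 = 4.159 s.

4.159 s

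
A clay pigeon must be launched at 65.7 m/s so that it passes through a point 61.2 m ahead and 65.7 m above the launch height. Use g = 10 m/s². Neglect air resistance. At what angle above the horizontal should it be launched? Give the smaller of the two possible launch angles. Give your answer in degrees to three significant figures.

Trajectory: y = x tanθ − g x² (1 + tan²θ)/(2v₀²). With x = 61.2, y = 65.7, v₀ = 65.7, g = 10.0:
4.339 tan²θ − 61.2 tanθ + (70.04) = 0.
tanθ = [61.2 ± √(61.2² − 4 × 4.339 × (70.04))] / (2 × 4.339) = (61.2 ± 50.30) / 8.677, giving tanθ = 1.256 or 12.85.
θ = 51.48° or 85.55°; the smaller is 51.48°.

51.5°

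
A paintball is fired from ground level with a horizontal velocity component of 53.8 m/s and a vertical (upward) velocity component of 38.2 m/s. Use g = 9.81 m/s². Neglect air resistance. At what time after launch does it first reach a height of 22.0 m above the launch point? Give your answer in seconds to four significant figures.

Require v_y0 t − ½ g t² = 22.0, i.e. 4.905 t² − 38.20 t + 22.0 = 0.
Quadratic formula: t = (38.20 ± √1027.6) / 9.81 = (38.20 ± 32.06) / 9.81 → t = 0.6263 s or 7.162 s.
The first (ascending) time is 0.6263 s.

0.6263 s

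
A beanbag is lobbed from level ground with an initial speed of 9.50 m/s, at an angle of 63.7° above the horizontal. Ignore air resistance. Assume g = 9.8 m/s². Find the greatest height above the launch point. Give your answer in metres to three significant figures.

3.70 m

Resolve: vₓ = 9.500 cos 63.7° = 4.209 m/s and v_y0 = 9.500 sin 63.7° = 8.517 m/s.
At the apex v_y = 0, so H = v_y0²/(2g) = 8.517²/19.60 = 3.701 m.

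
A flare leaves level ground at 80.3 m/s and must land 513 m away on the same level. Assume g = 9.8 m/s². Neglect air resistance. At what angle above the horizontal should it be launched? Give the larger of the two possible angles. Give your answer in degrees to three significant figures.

R = v₀² sin 2θ / g gives sin 2θ = gR/v₀² = 9.80·513/80.3² = 0.7797.
2θ = 51.23° or 180° − 51.23° = 128.8°, so θ = 25.62° or 64.38°.
The larger angle is 64.38°.

64.4°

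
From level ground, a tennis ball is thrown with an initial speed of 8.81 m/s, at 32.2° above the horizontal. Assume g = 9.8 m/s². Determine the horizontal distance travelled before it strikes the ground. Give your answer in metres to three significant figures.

vₓ = 8.810 cos 32.2° = 7.455 m/s; v_y0 = 8.810 sin 32.2° = 4.695 m/s.
Flight time T = 2 v_y0 / g = 0.9581 s.
Horizontal distance R = vₓ T = 7.455 × 0.9581 = 7.143 m.

7.14 m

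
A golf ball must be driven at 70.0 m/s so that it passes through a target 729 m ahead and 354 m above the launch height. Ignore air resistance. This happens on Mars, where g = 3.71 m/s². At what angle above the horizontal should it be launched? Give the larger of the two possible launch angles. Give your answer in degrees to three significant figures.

Trajectory: y = x tanθ − g x² (1 + tan²θ)/(2v₀²). With x = 729, y = 354, v₀ = 70.0, g = 3.71:
201.2 tan²θ − 729 tanθ + (555.2) = 0.
tanθ = [729 ± √(729² − 4 × 201.2 × (555.2))] / (2 × 201.2) = (729 ± 290.9) / 402.4, giving tanθ = 1.089 or 2.535.
θ = 47.43° or 68.47°; the larger is 68.47°.

68.5°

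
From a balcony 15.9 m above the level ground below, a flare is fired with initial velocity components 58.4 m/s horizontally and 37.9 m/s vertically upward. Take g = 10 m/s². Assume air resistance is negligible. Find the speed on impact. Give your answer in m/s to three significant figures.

71.9 m/s

With up positive and y = 0 at the ground: y(t) = 15.9 + (37.90) t − 5.000 t². Setting y = 0 and taking the positive root: t = [37.90 + √(37.90² + 2·10.0·15.9)] / 10.0 = (37.90 + 41.89) / 10.0 = 7.979 s.
Vertical velocity at impact: v_y = v_y0 − g t = 37.90 − 10.0 × 7.979 = −41.89 m/s.
Speed: |v| = √(vₓ² + v_y²) = √(58.40² + 41.89²) = 71.87 m/s.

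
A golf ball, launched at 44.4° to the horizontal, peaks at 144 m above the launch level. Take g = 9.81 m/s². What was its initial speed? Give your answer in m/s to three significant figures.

76.0 m/s

At the peak v_y = 0, so v_y0 = √(2gH) = √(2 × 9.81 × 144) = 53.15 m/s.
v_y0 = v₀ sin θ ⇒ v₀ = 53.15 / sin 44.4° = 75.97 m/s.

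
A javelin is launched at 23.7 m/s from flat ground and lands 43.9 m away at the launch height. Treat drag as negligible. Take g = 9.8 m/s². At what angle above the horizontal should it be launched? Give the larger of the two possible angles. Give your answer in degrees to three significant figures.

R = v₀² sin 2θ / g gives sin 2θ = gR/v₀² = 9.80·43.9/23.7² = 0.7659.
2θ = 49.99° or 180° − 49.99° = 130.0°, so θ = 25.00° or 65.00°.
The larger angle is 65.00°.

65.0°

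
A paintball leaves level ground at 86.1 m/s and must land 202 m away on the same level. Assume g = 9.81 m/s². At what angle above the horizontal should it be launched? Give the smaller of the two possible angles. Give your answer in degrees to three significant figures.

7.75°

From R = (v₀²/g) sin 2θ: sin 2θ = 9.81 × 202 / 7413.2 = 0.2673.
2θ = 15.50° or 180° − 15.50° = 164.5°, so θ = 7.752° or 82.25°.
The smaller angle is 7.752°.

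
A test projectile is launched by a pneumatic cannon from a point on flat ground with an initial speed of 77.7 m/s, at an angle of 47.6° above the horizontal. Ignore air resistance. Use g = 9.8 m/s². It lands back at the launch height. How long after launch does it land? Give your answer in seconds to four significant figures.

11.71 s

vₓ = 77.70 cos 47.6° = 52.39 m/s; v_y0 = 77.70 sin 47.6° = 57.38 m/s.
Landing at launch height ⇒ T = 2 v_y0 / g = 2 × 57.38 / 9.80 = 11.71 s.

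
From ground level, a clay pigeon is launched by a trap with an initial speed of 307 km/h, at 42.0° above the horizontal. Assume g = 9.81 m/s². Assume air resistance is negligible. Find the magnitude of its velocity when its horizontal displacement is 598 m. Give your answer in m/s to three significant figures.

72.6 m/s

Convert: 307 km/h = 307/3.6 = 85.28 m/s.
Horizontal component vₓ = 85.28 cos 42.0° = 63.37 m/s; vertical v_y0 = 85.28 sin 42.0° = 57.06 m/s.
x = vₓ t ⇒ t = 598/63.37 = 9.436 s.
Vertical velocity there: v_y = v_y0 − g t = 57.06 − 9.81 × 9.436 = −35.51 m/s.
Speed: √(vₓ² + v_y²) = √(63.37² + 35.51²) = 72.64 m/s.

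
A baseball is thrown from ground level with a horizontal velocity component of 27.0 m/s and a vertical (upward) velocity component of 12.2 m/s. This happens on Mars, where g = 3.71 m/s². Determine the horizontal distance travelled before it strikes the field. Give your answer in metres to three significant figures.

Time aloft: T = 2 v_y0 / g = 2 × 12.20 / 3.71 = 6.577 s.
Horizontal distance R = vₓ T = 27.00 × 6.577 = 177.6 m.

178 m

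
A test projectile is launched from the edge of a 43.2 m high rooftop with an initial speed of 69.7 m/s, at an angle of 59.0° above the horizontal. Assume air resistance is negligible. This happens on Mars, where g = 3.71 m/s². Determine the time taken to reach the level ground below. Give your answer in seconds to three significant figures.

vₓ = 69.70 cos 59.0° = 35.90 m/s; v_y0 = 69.70 sin 59.0° = 59.74 m/s.
With up positive and y = 0 at the ground: y(t) = 43.2 + (59.74) t − 1.855 t². Setting y = 0 and taking the positive root: t = [59.74 + √(59.74² + 2·3.71·43.2)] / 3.71 = (59.74 + 62.37) / 3.71 = 32.91 s.

32.9 s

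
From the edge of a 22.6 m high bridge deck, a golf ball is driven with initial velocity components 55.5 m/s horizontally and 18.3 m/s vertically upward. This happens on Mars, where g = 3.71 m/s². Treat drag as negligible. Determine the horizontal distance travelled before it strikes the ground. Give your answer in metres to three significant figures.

609 m

Vertical motion (up positive, ground at y = 0): 1.855 t² − (18.30) t − 22.6 = 0, so t = (18.30 + √(18.30² + 2·3.71·22.6)) / 3.71 = (18.30 + 22.42) / 3.71 = 10.98 s.
Horizontal distance: R = vₓ t = 55.50 × 10.98 = 609.1 m.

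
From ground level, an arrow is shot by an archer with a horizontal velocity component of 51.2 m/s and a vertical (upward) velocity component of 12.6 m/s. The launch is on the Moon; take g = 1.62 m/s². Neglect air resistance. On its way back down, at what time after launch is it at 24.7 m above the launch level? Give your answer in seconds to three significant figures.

13.3 s

Require v_y0 t − ½ g t² = 24.7, i.e. 0.8100 t² − 12.60 t + 24.7 = 0.
Quadratic formula: t = (12.60 ± √78.732) / 1.62 = (12.60 ± 8.873) / 1.62 → t = 2.301 s or 13.26 s.
The descending-branch root is 13.26 s.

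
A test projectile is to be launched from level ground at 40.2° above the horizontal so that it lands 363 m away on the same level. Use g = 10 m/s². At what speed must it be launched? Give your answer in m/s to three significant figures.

60.7 m/s

From R = (v₀² / g) sin 2θ: v₀ = √(gR / sin 2θ).
v₀ = √(10.0 × 363 / sin 80.40°) = √(3630 / 0.9860) = √3681.6 = 60.68 m/s.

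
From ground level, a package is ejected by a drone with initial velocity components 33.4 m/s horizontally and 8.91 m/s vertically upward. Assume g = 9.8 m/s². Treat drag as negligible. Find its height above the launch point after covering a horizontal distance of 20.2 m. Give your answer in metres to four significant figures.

3.596 m

Time to reach x = 20.2 m: t = x/vₓ = 20.2/33.40 = 0.6048 s.
Height: y = v_y0 t − ½ g t² = 8.910 × 0.6048 − 4.900 × 0.6048² = 5.389 − 1.792 = 3.596 m.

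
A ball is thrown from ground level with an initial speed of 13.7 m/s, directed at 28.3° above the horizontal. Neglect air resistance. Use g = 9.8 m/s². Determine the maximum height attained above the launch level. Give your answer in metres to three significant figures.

Components: vₓ = 13.70 cos 28.3° = 12.06 m/s, v_y0 = 13.70 sin 28.3° = 6.495 m/s.
Maximum height: H = v_y0² / (2g) = 6.495² / (2 × 9.80) = 2.152 m.

2.15 m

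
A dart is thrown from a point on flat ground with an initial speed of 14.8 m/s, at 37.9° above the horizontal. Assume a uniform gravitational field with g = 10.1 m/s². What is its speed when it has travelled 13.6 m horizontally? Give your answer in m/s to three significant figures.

vₓ = 14.80 cos 37.9° = 11.68 m/s; v_y0 = 14.80 sin 37.9° = 9.091 m/s.
At x = 13.6 m, t = x/vₓ = 13.6/11.68 = 1.165 s.
Vertical velocity there: v_y = v_y0 − g t = 9.091 − 10.1 × 1.165 = −2.670 m/s.
Speed: √(vₓ² + v_y²) = √(11.68² + 2.670²) = 11.98 m/s.

12.0 m/s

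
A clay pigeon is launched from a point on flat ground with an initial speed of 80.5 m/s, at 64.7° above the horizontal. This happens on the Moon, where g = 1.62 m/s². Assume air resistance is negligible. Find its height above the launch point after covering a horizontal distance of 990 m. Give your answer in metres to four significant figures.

1424 m

Horizontal component vₓ = 80.50 cos 64.7° = 34.40 m/s; vertical v_y0 = 80.50 sin 64.7° = 72.78 m/s.
At x = 990 m, t = x/vₓ = 990/34.40 = 28.78 s.
Height: y = v_y0 t − ½ g t² = 72.78 × 28.78 − 0.8100 × 28.78² = 2094 − 670.8 = 1424 m.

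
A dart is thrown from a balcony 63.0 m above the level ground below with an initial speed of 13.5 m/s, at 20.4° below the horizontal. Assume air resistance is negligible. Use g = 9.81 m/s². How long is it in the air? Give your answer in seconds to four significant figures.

Resolve: vₓ = 13.50 cos 20.4° = 12.65 m/s and v_y0 = −4.706 m/s (downward).
Vertical motion (up positive, ground at y = 0): 4.905 t² − (−4.706) t − 63.0 = 0, so t = (−4.706 + √(4.706² + 2·9.81·63.0)) / 9.81 = (−4.706 + 35.47) / 9.81 = 3.136 s.

3.136 s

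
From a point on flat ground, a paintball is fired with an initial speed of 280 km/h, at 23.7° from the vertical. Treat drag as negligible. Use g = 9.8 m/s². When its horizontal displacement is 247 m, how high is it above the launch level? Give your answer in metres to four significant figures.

256.8 m

Convert: 280 km/h = 280/3.6 = 77.78 m/s.
Resolve: vₓ = 77.78 sin 23.7° = 31.26 m/s and v_y0 = 77.78 cos 23.7° = 71.22 m/s.
Time to reach x = 247 m: t = x/vₓ = 247/31.26 = 7.901 s.
Height: y = v_y0 t − ½ g t² = 71.22 × 7.901 − 4.900 × 7.901² = 562.7 − 305.9 = 256.8 m.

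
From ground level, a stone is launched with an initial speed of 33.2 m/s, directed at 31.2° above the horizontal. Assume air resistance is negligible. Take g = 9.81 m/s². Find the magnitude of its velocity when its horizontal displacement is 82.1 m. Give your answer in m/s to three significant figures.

Horizontal component vₓ = 33.20 cos 31.2° = 28.40 m/s; vertical v_y0 = 33.20 sin 31.2° = 17.20 m/s.
Time to reach x = 82.1 m: t = x/vₓ = 82.1/28.40 = 2.891 s.
Vertical velocity there: v_y = v_y0 − g t = 17.20 − 9.81 × 2.891 = −11.16 m/s.
Speed: √(vₓ² + v_y²) = √(28.40² + 11.16²) = 30.51 m/s.

30.5 m/s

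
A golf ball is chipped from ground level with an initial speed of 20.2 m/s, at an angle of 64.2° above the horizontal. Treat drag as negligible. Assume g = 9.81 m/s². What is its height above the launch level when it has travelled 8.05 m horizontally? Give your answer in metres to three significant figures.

Horizontal component vₓ = 20.20 cos 64.2° = 8.792 m/s; vertical v_y0 = 20.20 sin 64.2° = 18.19 m/s.
Time to reach x = 8.05 m: t = x/vₓ = 8.05/8.792 = 0.9156 s.
Height: y = v_y0 t − ½ g t² = 18.19 × 0.9156 − 4.905 × 0.9156² = 16.65 − 4.112 = 12.54 m.

12.5 m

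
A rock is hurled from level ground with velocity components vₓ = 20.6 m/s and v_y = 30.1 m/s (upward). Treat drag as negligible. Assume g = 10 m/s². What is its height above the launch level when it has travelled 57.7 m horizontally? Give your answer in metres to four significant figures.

45.08 m

Time to reach x = 57.7 m: t = x/vₓ = 57.7/20.60 = 2.801 s.
Height: y = v_y0 t − ½ g t² = 30.10 × 2.801 − 5.000 × 2.801² = 84.31 − 39.23 = 45.08 m.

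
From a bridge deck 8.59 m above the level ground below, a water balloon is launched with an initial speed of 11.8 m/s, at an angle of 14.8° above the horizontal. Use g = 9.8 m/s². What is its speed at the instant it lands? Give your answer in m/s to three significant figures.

Components: vₓ = 11.80 cos 14.8° = 11.41 m/s, v_y0 = 11.80 sin 14.8° = 3.014 m/s.
Vertical motion (up positive, ground at y = 0): 4.900 t² − (3.014) t − 8.59 = 0, so t = (3.014 + √(3.014² + 2·9.80·8.59)) / 9.80 = (3.014 + 13.32) / 9.80 = 1.667 s.
Vertical velocity at impact: v_y = v_y0 − g t = 3.014 − 9.80 × 1.667 = −13.32 m/s.
Speed: |v| = √(vₓ² + v_y²) = √(11.41² + 13.32²) = 17.54 m/s.

17.5 m/s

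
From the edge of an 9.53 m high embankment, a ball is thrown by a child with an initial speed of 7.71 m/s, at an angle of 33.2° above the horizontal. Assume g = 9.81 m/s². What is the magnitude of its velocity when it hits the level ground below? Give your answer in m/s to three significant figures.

15.7 m/s

vₓ = 7.710 cos 33.2° = 6.451 m/s; v_y0 = 7.710 sin 33.2° = 4.222 m/s.
With up positive and y = 0 at the ground: y(t) = 9.53 + (4.222) t − 4.905 t². Setting y = 0 and taking the positive root: t = [4.222 + √(4.222² + 2·9.81·9.53)] / 9.81 = (4.222 + 14.31) / 9.81 = 1.889 s.
Vertical velocity at impact: v_y = v_y0 − g t = 4.222 − 9.81 × 1.889 = −14.31 m/s.
Speed: |v| = √(vₓ² + v_y²) = √(6.451² + 14.31²) = 15.70 m/s.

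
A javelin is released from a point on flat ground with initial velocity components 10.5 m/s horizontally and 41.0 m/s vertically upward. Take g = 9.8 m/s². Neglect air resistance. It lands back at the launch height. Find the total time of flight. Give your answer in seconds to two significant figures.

8.4 s

Landing at launch height ⇒ T = 2 v_y0 / g = 2 × 41.00 / 9.80 = 8.367 s.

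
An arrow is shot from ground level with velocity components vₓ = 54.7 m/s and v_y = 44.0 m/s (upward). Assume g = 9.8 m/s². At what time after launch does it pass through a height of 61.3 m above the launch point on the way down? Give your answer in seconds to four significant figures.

Set y = v_y0 t − ½ g t² = 61.3: 4.900 t² − 44.00 t + 61.3 = 0.
Quadratic formula: t = (44.00 ± √734.52) / 9.80 = (44.00 ± 27.10) / 9.80 → t = 1.724 s or 7.255 s.
The descending-branch root is 7.255 s.

7.255 s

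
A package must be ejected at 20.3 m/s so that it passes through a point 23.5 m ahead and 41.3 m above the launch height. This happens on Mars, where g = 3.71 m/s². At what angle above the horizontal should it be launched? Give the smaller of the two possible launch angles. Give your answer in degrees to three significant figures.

Trajectory: y = x tanθ − g x² (1 + tan²θ)/(2v₀²). With x = 23.5, y = 41.3, v₀ = 20.3, g = 3.71:
2.486 tan²θ − 23.5 tanθ + (43.79) = 0.
tanθ = [23.5 ± √(23.5² − 4 × 2.486 × (43.79))] / (2 × 2.486) = (23.5 ± 10.81) / 4.972, giving tanθ = 2.552 or 6.901.
θ = 68.61° or 81.75°; the smaller is 68.61°.

68.6°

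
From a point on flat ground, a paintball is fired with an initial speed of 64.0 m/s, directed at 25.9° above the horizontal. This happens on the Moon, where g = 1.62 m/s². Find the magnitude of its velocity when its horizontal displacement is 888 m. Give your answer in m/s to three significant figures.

vₓ = 64.00 cos 25.9° = 57.57 m/s; v_y0 = 64.00 sin 25.9° = 27.96 m/s.
Time to reach x = 888 m: t = x/vₓ = 888/57.57 = 15.42 s.
Vertical velocity there: v_y = v_y0 − g t = 27.96 − 1.62 × 15.42 = 2.968 m/s.
Speed: √(vₓ² + v_y²) = √(57.57² + 2.968²) = 57.65 m/s.

57.6 m/s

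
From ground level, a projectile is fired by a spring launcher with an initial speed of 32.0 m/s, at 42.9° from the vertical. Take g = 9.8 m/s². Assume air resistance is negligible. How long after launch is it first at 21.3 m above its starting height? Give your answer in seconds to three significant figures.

1.22 s

Components: vₓ = 32.00 sin 42.9° = 21.78 m/s, v_y0 = 32.00 cos 42.9° = 23.44 m/s.
Set y = v_y0 t − ½ g t² = 21.3: 4.900 t² − 23.44 t + 21.3 = 0.
t = [23.44 ± √(23.44² − 2·9.80·21.3)] / 9.80 = (23.44 ± 11.49) / 9.80, so t = 1.220 s or t = 3.564 s.
The first (ascending) time is 1.220 s.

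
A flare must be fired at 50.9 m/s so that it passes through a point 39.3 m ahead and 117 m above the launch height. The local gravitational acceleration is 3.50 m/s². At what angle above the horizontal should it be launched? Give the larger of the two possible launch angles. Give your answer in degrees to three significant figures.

88.3°

Trajectory: y = x tanθ − g x² (1 + tan²θ)/(2v₀²). With x = 39.3, y = 117, v₀ = 50.9, g = 3.50:
1.043 tan²θ − 39.3 tanθ + (118.0) = 0.
tanθ = [39.3 ± √(39.3² − 4 × 1.043 × (118.0))] / (2 × 1.043) = (39.3 ± 32.43) / 2.086, giving tanθ = 3.291 or 34.38.
θ = 73.10° or 88.33°; the larger is 88.33°.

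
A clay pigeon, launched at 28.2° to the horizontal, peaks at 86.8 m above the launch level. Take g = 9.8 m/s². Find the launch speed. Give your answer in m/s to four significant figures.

87.28 m/s

At the peak v_y = 0, so v_y0 = √(2gH) = √(2 × 9.80 × 86.8) = 41.25 m/s.
v_y0 = v₀ sin θ ⇒ v₀ = 41.25 / sin 28.2° = 87.28 m/s.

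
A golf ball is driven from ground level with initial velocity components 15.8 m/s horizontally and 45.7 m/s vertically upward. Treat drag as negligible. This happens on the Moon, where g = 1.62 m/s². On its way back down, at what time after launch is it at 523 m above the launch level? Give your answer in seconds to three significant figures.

Height y(t) = 45.70 t − 0.8100 t² = 523 gives 0.8100 t² − 45.70 t + 523 = 0.
Quadratic formula: t = (45.70 ± √393.97) / 1.62 = (45.70 ± 19.85) / 1.62 → t = 15.96 s or 40.46 s.
The descending-branch root is 40.46 s.

40.5 s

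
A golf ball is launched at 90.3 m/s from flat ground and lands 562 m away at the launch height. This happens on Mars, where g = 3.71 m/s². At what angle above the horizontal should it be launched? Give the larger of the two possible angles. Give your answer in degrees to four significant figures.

82.59°

From R = (v₀²/g) sin 2θ: sin 2θ = 3.71 × 562 / 8154.1 = 0.2557.
2θ = 14.82° or 180° − 14.82° = 165.2°, so θ = 7.408° or 82.59°.
The larger angle is 82.59°.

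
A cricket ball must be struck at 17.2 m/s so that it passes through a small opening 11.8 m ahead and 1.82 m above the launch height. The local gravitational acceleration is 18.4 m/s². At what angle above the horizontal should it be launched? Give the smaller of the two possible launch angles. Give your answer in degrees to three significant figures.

35.1°

Trajectory: y = x tanθ − g x² (1 + tan²θ)/(2v₀²). With x = 11.8, y = 1.82, v₀ = 17.2, g = 18.4:
4.330 tan²θ − 11.8 tanθ + (6.150) = 0.
tanθ = [11.8 ± √(11.8² − 4 × 4.330 × (6.150))] / (2 × 4.330) = (11.8 ± 5.720) / 8.660, giving tanθ = 0.7021 or 2.023.
θ = 35.07° or 63.70°; the smaller is 35.07°.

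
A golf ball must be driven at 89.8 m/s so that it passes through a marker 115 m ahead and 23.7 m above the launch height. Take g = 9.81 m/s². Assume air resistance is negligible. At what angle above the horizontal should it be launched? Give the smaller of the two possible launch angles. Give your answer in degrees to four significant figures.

Trajectory: y = x tanθ − g x² (1 + tan²θ)/(2v₀²). With x = 115, y = 23.7, v₀ = 89.8, g = 9.81:
8.044 tan²θ − 115 tanθ + (31.74) = 0.
tanθ = [115 ± √(115² − 4 × 8.044 × (31.74))] / (2 × 8.044) = (115 ± 110.5) / 16.09, giving tanθ = 0.2816 or 14.01.
θ = 15.73° or 85.92°; the smaller is 15.73°.

15.73°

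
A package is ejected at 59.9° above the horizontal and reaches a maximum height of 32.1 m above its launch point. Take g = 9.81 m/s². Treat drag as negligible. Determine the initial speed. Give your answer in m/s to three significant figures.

At the peak v_y = 0, so v_y0 = √(2gH) = √(2 × 9.81 × 32.1) = 25.10 m/s.
v_y0 = v₀ sin θ ⇒ v₀ = 25.10 / sin 59.9° = 29.01 m/s.

29.0 m/s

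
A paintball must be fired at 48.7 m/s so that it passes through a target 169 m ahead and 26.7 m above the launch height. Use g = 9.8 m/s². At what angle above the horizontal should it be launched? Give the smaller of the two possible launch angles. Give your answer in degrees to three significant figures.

33.4°

Trajectory: y = x tanθ − g x² (1 + tan²θ)/(2v₀²). With x = 169, y = 26.7, v₀ = 48.7, g = 9.80:
59.01 tan²θ − 169 tanθ + (85.71) = 0.
tanθ = [169 ± √(169² − 4 × 59.01 × (85.71))] / (2 × 59.01) = (169 ± 91.27) / 118.0, giving tanθ = 0.6586 or 2.205.
θ = 33.37° or 65.61°; the smaller is 33.37°.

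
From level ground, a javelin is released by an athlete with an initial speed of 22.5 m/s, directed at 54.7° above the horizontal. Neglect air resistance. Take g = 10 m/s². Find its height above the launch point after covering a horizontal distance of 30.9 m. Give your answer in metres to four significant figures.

Resolve: vₓ = 22.50 cos 54.7° = 13.00 m/s and v_y0 = 22.50 sin 54.7° = 18.36 m/s.
At x = 30.9 m, t = x/vₓ = 30.9/13.00 = 2.377 s.
Height: y = v_y0 t − ½ g t² = 18.36 × 2.377 − 5.000 × 2.377² = 43.64 − 28.24 = 15.40 m.

15.40 m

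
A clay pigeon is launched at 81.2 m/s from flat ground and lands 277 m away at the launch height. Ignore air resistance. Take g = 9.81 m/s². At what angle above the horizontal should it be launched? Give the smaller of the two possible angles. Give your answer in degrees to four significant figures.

12.17°

From R = (v₀²/g) sin 2θ: sin 2θ = 9.81 × 277 / 6593.4 = 0.4121.
2θ = 24.34° or 180° − 24.34° = 155.7°, so θ = 12.17° or 77.83°.
The smaller angle is 12.17°.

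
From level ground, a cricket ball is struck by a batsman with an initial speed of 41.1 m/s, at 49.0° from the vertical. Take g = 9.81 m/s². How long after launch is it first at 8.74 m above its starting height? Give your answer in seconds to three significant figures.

vₓ = 41.10 sin 49.0° = 31.02 m/s; v_y0 = 41.10 cos 49.0° = 26.96 m/s.
Set y = v_y0 t − ½ g t² = 8.74: 4.905 t² − 26.96 t + 8.74 = 0.
t = [26.96 ± √(26.96² − 2·9.81·8.74)] / 9.81 = (26.96 ± 23.57) / 9.81, so t = 0.3459 s or t = 5.151 s.
The first (ascending) time is 0.3459 s.

0.346 s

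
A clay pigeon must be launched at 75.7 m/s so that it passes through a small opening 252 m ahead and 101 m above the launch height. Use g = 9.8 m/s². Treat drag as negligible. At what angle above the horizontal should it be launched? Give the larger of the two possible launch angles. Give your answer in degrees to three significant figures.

Trajectory: y = x tanθ − g x² (1 + tan²θ)/(2v₀²). With x = 252, y = 101, v₀ = 75.7, g = 9.80:
54.30 tan²θ − 252 tanθ + (155.3) = 0.
tanθ = [252 ± √(252² − 4 × 54.30 × (155.3))] / (2 × 54.30) = (252 ± 172.5) / 108.6, giving tanθ = 0.7316 or 3.909.
θ = 36.19° or 75.65°; the larger is 75.65°.

75.7°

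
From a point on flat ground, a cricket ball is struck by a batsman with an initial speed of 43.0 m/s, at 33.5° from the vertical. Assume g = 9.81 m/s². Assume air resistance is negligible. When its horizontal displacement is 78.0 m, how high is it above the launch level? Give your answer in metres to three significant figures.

Components: vₓ = 43.00 sin 33.5° = 23.73 m/s, v_y0 = 43.00 cos 33.5° = 35.86 m/s.
At x = 78.0 m, t = x/vₓ = 78.0/23.73 = 3.287 s.
Height: y = v_y0 t − ½ g t² = 35.86 × 3.287 − 4.905 × 3.287² = 117.8 − 52.98 = 64.87 m.

64.9 m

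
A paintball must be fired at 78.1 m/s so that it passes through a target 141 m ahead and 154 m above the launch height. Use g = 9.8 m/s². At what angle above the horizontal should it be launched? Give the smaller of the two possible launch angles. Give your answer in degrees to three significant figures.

55.2°

Trajectory: y = x tanθ − g x² (1 + tan²θ)/(2v₀²). With x = 141, y = 154, v₀ = 78.1, g = 9.80:
15.97 tan²θ − 141 tanθ + (170.0) = 0.
tanθ = [141 ± √(141² − 4 × 15.97 × (170.0))] / (2 × 15.97) = (141 ± 94.99) / 31.94, giving tanθ = 1.441 or 7.388.
θ = 55.23° or 82.29°; the smaller is 55.23°.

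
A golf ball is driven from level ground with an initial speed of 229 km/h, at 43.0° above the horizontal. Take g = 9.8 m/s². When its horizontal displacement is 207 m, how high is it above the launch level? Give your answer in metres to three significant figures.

Convert: 229 km/h = 229/3.6 = 63.61 m/s.
Resolve: vₓ = 63.61 cos 43.0° = 46.52 m/s and v_y0 = 63.61 sin 43.0° = 43.38 m/s.
Time to reach x = 207 m: t = x/vₓ = 207/46.52 = 4.449 s.
Height: y = v_y0 t − ½ g t² = 43.38 × 4.449 − 4.900 × 4.449² = 193.0 − 97.01 = 96.02 m.

96.0 m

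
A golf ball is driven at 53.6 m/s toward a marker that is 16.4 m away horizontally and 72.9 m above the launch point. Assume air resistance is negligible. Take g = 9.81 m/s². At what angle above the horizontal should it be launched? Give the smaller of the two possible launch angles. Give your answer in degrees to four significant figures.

Trajectory: y = x tanθ − g x² (1 + tan²θ)/(2v₀²). With x = 16.4, y = 72.9, v₀ = 53.6, g = 9.81:
0.4592 tan²θ − 16.4 tanθ + (73.36) = 0.
tanθ = [16.4 ± √(16.4² − 4 × 0.4592 × (73.36))] / (2 × 0.4592) = (16.4 ± 11.59) / 0.9184, giving tanθ = 5.243 or 30.47.
θ = 79.20° or 88.12°; the smaller is 79.20°.

79.20°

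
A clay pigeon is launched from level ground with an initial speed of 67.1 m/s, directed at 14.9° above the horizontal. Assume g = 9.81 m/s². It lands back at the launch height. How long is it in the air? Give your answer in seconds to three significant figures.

Resolve: vₓ = 67.10 cos 14.9° = 64.84 m/s and v_y0 = 67.10 sin 14.9° = 17.25 m/s.
Landing at launch height ⇒ T = 2 v_y0 / g = 2 × 17.25 / 9.81 = 3.518 s.

3.52 s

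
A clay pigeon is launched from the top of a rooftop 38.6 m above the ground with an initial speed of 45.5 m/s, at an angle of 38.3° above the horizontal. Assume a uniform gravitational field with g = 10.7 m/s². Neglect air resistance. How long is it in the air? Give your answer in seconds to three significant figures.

Resolve: vₓ = 45.50 cos 38.3° = 35.71 m/s and v_y0 = 45.50 sin 38.3° = 28.20 m/s.
With up positive and y = 0 at the ground: y(t) = 38.6 + (28.20) t − 5.350 t². Setting y = 0 and taking the positive root: t = [28.20 + √(28.20² + 2·10.7·38.6)] / 10.7 = (28.20 + 40.27) / 10.7 = 6.399 s.

6.40 s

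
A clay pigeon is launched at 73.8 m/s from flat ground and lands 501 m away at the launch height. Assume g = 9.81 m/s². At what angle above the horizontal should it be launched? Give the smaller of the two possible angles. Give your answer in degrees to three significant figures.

32.2°

Level-ground range R = v₀² sin(2θ)/g ⇒ sin(2θ) = gR/v₀² = 9.81 × 501 / 73.8² = 0.9024.
2θ = 64.47° or 180° − 64.47° = 115.5°, so θ = 32.24° or 57.76°.
The smaller angle is 32.24°.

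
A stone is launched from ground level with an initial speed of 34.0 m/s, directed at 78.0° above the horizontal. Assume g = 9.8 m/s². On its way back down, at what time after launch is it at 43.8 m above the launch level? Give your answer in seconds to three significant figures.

Horizontal component vₓ = 34.00 cos 78.0° = 7.069 m/s; vertical v_y0 = 34.00 sin 78.0° = 33.26 m/s.
Height y(t) = 33.26 t − 4.900 t² = 43.8 gives 4.900 t² − 33.26 t + 43.8 = 0.
t = [33.26 ± √(33.26² − 2·9.80·43.8)] / 9.80 = (33.26 ± 15.73) / 9.80, so t = 1.788 s or t = 4.999 s.
The descending-branch root is 4.999 s.

5.00 s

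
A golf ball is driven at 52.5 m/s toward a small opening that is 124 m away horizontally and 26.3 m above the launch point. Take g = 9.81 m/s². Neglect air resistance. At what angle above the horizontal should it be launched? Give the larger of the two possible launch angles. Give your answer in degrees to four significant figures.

76.12°

Trajectory: y = x tanθ − g x² (1 + tan²θ)/(2v₀²). With x = 124, y = 26.3, v₀ = 52.5, g = 9.81:
27.36 tan²θ − 124 tanθ + (53.66) = 0.
tanθ = [124 ± √(124² − 4 × 27.36 × (53.66))] / (2 × 27.36) = (124 ± 97.48) / 54.73, giving tanθ = 0.4846 or 4.047.
θ = 25.85° or 76.12°; the larger is 76.12°.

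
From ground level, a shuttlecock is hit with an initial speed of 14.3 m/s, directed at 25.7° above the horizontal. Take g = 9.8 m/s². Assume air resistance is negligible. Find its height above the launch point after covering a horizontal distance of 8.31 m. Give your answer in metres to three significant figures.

Resolve: vₓ = 14.30 cos 25.7° = 12.89 m/s and v_y0 = 14.30 sin 25.7° = 6.201 m/s.
Time to reach x = 8.31 m: t = x/vₓ = 8.31/12.89 = 0.6449 s.
Height: y = v_y0 t − ½ g t² = 6.201 × 0.6449 − 4.900 × 0.6449² = 3.999 − 2.038 = 1.961 m.

1.96 m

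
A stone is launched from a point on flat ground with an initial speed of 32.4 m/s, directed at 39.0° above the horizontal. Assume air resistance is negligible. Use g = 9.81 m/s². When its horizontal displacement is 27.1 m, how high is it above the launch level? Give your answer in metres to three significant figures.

Resolve: vₓ = 32.40 cos 39.0° = 25.18 m/s and v_y0 = 32.40 sin 39.0° = 20.39 m/s.
x = vₓ t ⇒ t = 27.1/25.18 = 1.076 s.
Height: y = v_y0 t − ½ g t² = 20.39 × 1.076 − 4.905 × 1.076² = 21.95 − 5.682 = 16.26 m.

16.3 m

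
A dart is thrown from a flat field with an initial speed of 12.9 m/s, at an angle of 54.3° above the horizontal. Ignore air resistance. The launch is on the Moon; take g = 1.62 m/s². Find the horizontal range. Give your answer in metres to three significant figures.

Horizontal component vₓ = 12.90 cos 54.3° = 7.528 m/s; vertical v_y0 = 12.90 sin 54.3° = 10.48 m/s.
Flight time T = 2 v_y0 / g = 12.93 s.
Horizontal distance R = vₓ T = 7.528 × 12.93 = 97.36 m.

97.4 m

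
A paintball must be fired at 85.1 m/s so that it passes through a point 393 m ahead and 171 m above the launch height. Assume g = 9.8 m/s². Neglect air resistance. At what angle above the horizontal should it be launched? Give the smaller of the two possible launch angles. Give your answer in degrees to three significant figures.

43.0°

Trajectory: y = x tanθ − g x² (1 + tan²θ)/(2v₀²). With x = 393, y = 171, v₀ = 85.1, g = 9.80:
104.5 tan²θ − 393 tanθ + (275.5) = 0.
tanθ = [393 ± √(393² − 4 × 104.5 × (275.5))] / (2 × 104.5) = (393 ± 198.2) / 209.0, giving tanθ = 0.9320 or 2.829.
θ = 42.98° or 70.53°; the smaller is 42.98°.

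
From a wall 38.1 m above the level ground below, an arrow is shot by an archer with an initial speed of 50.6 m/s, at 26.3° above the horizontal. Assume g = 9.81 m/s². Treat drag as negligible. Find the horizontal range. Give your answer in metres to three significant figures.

Horizontal component vₓ = 50.60 cos 26.3° = 45.36 m/s; vertical v_y0 = 50.60 sin 26.3° = 22.42 m/s.
The projectile lands when y = 38.1 + (22.42) t − ½·9.81·t² = 0. Positive root: t = (22.42 + √(22.42² + 2·9.81·38.1)) / 9.81 = (22.42 + 35.36) / 9.81 = 5.890 s.
Horizontal distance: R = vₓ t = 45.36 × 5.890 = 267.2 m.

267 m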